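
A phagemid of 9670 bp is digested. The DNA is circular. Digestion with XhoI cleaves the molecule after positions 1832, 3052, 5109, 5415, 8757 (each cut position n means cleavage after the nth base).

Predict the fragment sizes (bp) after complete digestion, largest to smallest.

3342, 2745, 2057, 1220, 306 bp

Circular molecule, 5 cuts → 5 fragments:
  3052 − 1832 = 1220 bp
  5109 − 3052 = 2057 bp
  5415 − 5109 = 306 bp
  8757 − 5415 = 3342 bp
  wrap: 9670 − 8757 + 1832 = 2745 bp
Sorted largest to smallest: 3342, 2745, 2057, 1220, 306 bp.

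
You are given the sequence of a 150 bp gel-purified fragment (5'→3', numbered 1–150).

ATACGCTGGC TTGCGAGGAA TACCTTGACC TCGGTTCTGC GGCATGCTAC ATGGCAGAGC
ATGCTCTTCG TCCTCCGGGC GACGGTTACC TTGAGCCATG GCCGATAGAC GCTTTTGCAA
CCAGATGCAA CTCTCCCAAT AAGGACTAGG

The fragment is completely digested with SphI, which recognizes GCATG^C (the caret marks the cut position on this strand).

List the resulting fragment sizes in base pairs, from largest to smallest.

87, 46, 17 bp

SphI sites (GCATGC) start at positions 42, 59.
SphI cuts after base 5 of each site (before the last base), so after positions 46, 63.
Linear molecule, 2 cuts → 3 fragments:
  1–46 → 46 bp
  47–63 → 17 bp
  64–150 → 87 bp
Sorted largest to smallest: 87, 46, 17 bp.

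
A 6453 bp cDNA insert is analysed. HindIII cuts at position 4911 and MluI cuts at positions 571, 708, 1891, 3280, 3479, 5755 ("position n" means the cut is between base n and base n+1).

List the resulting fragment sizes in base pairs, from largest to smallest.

Combined cut positions (sorted): 571, 708, 1891, 3280, 3479, 4911, 5755.
Linear molecule, 7 cuts → 8 fragments:
  571 − 0 = 571 bp
  708 − 571 = 137 bp
  1891 − 708 = 1183 bp
  3280 − 1891 = 1389 bp
  3479 − 3280 = 199 bp
  4911 − 3479 = 1432 bp
  5755 − 4911 = 844 bp
  6453 − 5755 = 698 bp
Sorted largest to smallest: 1432, 1389, 1183, 844, 698, 571, 199, 137 bp.

1432, 1389, 1183, 844, 698, 571, 199, 137 bp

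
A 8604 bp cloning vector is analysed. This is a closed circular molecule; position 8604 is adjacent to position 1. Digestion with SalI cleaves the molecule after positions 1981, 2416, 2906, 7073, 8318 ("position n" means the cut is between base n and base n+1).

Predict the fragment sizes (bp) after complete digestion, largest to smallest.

4167, 2267, 1245, 490, 435 bp

Circular molecule, 5 cuts → 5 fragments:
  2416 − 1981 = 435 bp
  2906 − 2416 = 490 bp
  7073 − 2906 = 4167 bp
  8318 − 7073 = 1245 bp
  wrap: 8604 − 8318 + 1981 = 2267 bp
Sorted largest to smallest: 4167, 2267, 1245, 490, 435 bp.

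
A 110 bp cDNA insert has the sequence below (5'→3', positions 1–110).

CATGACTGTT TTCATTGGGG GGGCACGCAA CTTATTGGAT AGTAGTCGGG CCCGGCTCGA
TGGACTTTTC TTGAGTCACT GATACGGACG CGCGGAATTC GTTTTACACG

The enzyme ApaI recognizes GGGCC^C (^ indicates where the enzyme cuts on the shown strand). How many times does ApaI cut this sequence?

GGGCCC occurs starting at position 48.
ApaI cuts at 1 site.

1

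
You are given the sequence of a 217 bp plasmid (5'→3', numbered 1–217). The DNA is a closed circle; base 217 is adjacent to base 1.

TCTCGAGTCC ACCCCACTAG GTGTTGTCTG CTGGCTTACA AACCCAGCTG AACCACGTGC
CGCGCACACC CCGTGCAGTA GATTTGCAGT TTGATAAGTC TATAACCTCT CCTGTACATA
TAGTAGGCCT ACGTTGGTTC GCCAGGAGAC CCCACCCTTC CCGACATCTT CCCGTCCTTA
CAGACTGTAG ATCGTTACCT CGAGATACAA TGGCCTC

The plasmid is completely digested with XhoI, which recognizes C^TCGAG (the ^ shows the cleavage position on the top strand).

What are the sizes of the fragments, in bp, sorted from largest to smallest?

197, 20 bp

XhoI sites (CTCGAG) start at positions 2, 199.
XhoI cuts after the first base of each site, so after positions 2, 199.
Circular molecule, 2 cuts → 2 fragments:
  3–199 → 197 bp
  200–217 then 1–2 → 18 + 2 = 20 bp
Sorted largest to smallest: 197, 20 bp.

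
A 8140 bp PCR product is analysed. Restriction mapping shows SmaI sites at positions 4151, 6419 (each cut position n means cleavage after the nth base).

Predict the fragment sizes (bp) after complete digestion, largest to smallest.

4151, 2268, 1721 bp

Linear molecule, 2 cuts → 3 fragments:
  4151 − 0 = 4151 bp
  6419 − 4151 = 2268 bp
  8140 − 6419 = 1721 bp
Sorted largest to smallest: 4151, 2268, 1721 bp.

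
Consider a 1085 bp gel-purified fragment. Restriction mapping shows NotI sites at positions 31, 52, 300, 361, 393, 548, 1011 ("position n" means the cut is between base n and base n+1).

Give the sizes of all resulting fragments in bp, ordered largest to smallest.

463, 248, 155, 74, 61, 32, 31, 21 bp

Linear molecule, 7 cuts → 8 fragments:
  31 − 0 = 31 bp
  52 − 31 = 21 bp
  300 − 52 = 248 bp
  361 − 300 = 61 bp
  393 − 361 = 32 bp
  548 − 393 = 155 bp
  1011 − 548 = 463 bp
  1085 − 1011 = 74 bp
Sorted largest to smallest: 463, 248, 155, 74, 61, 32, 31, 21 bp.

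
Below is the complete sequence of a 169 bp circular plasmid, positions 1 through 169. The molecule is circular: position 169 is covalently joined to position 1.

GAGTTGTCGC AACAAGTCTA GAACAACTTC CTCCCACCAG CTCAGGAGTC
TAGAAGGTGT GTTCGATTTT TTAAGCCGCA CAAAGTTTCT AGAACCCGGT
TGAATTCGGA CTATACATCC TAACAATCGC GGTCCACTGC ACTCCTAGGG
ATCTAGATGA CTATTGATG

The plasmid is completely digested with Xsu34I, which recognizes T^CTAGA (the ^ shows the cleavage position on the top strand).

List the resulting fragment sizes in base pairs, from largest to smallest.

64, 39, 34, 32 bp

Xsu34I sites (TCTAGA) start at positions 17, 49, 88, 152.
Xsu34I cuts after the first base of each site, so after positions 17, 49, 88, 152.
Circular molecule, 4 cuts → 4 fragments:
  18–49 → 32 bp
  50–88 → 39 bp
  89–152 → 64 bp
  153–169 then 1–17 → 17 + 17 = 34 bp
Sorted largest to smallest: 64, 39, 34, 32 bp.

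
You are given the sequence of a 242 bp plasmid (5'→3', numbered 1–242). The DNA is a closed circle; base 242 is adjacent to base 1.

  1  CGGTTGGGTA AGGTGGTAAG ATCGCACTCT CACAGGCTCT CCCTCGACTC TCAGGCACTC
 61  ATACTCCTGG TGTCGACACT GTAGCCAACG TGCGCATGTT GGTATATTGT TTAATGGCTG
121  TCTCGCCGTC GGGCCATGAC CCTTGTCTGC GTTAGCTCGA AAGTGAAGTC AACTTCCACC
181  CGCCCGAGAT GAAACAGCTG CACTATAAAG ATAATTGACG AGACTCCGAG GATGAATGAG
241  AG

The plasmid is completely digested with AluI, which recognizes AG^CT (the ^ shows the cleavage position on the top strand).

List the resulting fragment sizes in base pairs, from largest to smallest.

AluI sites (AGCT) start at positions 154, 196.
AluI cuts after base 2 of each site, so after positions 155, 197.
Circular molecule, 2 cuts → 2 fragments:
  156–197 → 42 bp
  198–242 then 1–155 → 45 + 155 = 200 bp
Sorted largest to smallest: 200, 42 bp.

200, 42 bp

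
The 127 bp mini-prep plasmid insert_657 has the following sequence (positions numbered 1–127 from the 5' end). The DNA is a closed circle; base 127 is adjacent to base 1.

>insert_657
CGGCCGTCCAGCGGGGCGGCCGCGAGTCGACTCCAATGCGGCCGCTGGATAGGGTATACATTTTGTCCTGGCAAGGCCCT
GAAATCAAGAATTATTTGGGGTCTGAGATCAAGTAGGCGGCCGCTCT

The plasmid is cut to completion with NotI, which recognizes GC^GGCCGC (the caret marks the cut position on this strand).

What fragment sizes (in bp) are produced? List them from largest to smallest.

79, 26, 22 bp

NotI sites (GCGGCCGC) start at positions 16, 38, 117.
NotI cuts after base 2 of each site, so after positions 17, 39, 118.
Circular molecule, 3 cuts → 3 fragments:
  18–39 → 22 bp
  40–118 → 79 bp
  119–127 then 1–17 → 9 + 17 = 26 bp
Sorted largest to smallest: 79, 26, 22 bp.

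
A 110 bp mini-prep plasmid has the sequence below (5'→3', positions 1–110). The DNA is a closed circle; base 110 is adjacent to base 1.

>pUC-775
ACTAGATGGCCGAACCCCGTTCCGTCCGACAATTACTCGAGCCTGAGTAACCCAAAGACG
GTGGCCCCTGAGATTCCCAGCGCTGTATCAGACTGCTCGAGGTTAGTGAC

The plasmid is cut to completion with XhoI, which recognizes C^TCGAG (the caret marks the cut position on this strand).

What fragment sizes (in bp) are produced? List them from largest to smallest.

60, 50 bp

XhoI sites (CTCGAG) start at positions 36, 96.
XhoI cuts after the first base of each site, so after positions 36, 96.
Circular molecule, 2 cuts → 2 fragments:
  37–96 → 60 bp
  97–110 then 1–36 → 14 + 36 = 50 bp
Sorted largest to smallest: 60, 50 bp.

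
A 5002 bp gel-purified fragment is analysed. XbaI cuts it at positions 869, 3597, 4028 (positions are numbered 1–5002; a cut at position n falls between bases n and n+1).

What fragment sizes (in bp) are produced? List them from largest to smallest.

Linear molecule, 3 cuts → 4 fragments:
  869 − 0 = 869 bp
  3597 − 869 = 2728 bp
  4028 − 3597 = 431 bp
  5002 − 4028 = 974 bp
Sorted largest to smallest: 2728, 974, 869, 431 bp.

2728, 974, 869, 431 bp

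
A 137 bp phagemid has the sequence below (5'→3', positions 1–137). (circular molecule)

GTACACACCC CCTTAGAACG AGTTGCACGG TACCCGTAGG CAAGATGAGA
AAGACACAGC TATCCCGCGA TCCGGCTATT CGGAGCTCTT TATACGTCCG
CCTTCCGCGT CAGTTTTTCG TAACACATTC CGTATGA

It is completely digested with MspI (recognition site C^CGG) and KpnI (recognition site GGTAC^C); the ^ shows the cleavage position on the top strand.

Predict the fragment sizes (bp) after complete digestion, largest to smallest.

The MspI site (CCGG) starts at position 72.
MspI cuts after the first base of each site, so after position 72.
The KpnI site (GGTACC) starts at position 29.
KpnI cuts after base 5 of each site (before the last base), so after position 33.
Combined cut positions: 33, 72.
Circular molecule, 2 cuts → 2 fragments:
  34–72 → 39 bp
  73–137 then 1–33 → 65 + 33 = 98 bp
Sorted largest to smallest: 98, 39 bp.

98, 39 bp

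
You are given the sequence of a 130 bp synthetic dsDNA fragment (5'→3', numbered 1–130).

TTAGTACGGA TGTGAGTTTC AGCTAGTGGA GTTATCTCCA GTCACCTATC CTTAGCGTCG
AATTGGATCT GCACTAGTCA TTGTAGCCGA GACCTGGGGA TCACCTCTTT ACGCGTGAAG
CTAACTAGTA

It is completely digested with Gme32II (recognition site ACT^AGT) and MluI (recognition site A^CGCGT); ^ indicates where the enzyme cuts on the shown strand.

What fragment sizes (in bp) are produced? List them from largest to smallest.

Gme32II sites (ACTAGT) start at positions 73, 124.
Gme32II cuts after base 3 of each site, so after positions 75, 126.
The MluI site (ACGCGT) starts at position 111.
MluI cuts after the first base of each site, so after position 111.
Combined cut positions: 75, 111, 126.
Linear molecule, 3 cuts → 4 fragments:
  1–75 → 75 bp
  76–111 → 36 bp
  112–126 → 15 bp
  127–130 → 4 bp
Sorted largest to smallest: 75, 36, 15, 4 bp.

75, 36, 15, 4 bp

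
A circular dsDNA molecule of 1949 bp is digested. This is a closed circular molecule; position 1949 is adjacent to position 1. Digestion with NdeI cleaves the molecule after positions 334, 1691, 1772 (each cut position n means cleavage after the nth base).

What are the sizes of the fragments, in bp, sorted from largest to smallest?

Circular molecule, 3 cuts → 3 fragments:
  1691 − 334 = 1357 bp
  1772 − 1691 = 81 bp
  wrap: 1949 − 1772 + 334 = 511 bp
Sorted largest to smallest: 1357, 511, 81 bp.

1357, 511, 81 bp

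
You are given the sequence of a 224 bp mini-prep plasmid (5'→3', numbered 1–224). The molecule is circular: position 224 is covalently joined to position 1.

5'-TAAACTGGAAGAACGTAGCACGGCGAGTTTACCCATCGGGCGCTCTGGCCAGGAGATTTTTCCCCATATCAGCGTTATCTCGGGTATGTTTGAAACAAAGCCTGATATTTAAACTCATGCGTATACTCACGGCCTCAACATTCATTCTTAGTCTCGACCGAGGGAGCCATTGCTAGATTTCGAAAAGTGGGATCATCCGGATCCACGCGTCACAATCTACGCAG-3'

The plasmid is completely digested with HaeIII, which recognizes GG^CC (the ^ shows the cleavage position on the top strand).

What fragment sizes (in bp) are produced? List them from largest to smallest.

140, 84 bp

HaeIII sites (GGCC) start at positions 47, 131.
HaeIII cuts after base 2 of each site, so after positions 48, 132.
Circular molecule, 2 cuts → 2 fragments:
  49–132 → 84 bp
  133–224 then 1–48 → 92 + 48 = 140 bp
Sorted largest to smallest: 140, 84 bp.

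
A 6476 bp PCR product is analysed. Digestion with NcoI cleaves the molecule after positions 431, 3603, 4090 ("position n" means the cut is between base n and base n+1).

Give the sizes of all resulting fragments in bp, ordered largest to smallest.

Linear molecule, 3 cuts → 4 fragments:
  431 − 0 = 431 bp
  3603 − 431 = 3172 bp
  4090 − 3603 = 487 bp
  6476 − 4090 = 2386 bp
Sorted largest to smallest: 3172, 2386, 487, 431 bp.

3172, 2386, 487, 431 bp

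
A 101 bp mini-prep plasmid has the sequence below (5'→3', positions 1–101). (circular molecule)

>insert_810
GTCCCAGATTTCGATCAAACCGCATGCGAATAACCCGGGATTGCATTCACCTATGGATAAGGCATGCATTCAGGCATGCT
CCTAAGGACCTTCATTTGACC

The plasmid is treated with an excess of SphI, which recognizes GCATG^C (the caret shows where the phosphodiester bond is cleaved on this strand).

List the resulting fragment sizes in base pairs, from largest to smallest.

49, 40, 12 bp

SphI sites (GCATGC) start at positions 22, 62, 74.
SphI cuts after base 5 of each site (before the last base), so after positions 26, 66, 78.
Circular molecule, 3 cuts → 3 fragments:
  27–66 → 40 bp
  67–78 → 12 bp
  79–101 then 1–26 → 23 + 26 = 49 bp
Sorted largest to smallest: 49, 40, 12 bp.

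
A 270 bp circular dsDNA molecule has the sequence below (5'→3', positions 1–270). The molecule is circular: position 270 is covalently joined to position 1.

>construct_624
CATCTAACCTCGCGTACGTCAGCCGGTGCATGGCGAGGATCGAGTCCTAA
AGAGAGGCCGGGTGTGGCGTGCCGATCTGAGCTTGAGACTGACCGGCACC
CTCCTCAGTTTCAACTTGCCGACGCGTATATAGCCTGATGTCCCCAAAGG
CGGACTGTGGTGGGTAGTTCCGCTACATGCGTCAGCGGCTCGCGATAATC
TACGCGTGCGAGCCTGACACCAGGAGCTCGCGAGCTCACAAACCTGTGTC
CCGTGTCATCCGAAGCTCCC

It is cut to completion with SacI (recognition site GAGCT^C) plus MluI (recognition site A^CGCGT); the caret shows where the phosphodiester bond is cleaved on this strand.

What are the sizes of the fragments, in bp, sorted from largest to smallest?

156, 80, 26, 8 bp

SacI sites (GAGCTC) start at positions 224, 232.
SacI cuts after base 5 of each site (before the last base), so after positions 228, 236.
MluI sites (ACGCGT) start at positions 122, 202.
MluI cuts after the first base of each site, so after positions 122, 202.
Combined cut positions: 122, 202, 228, 236.
Circular molecule, 4 cuts → 4 fragments:
  123–202 → 80 bp
  203–228 → 26 bp
  229–236 → 8 bp
  237–270 then 1–122 → 34 + 122 = 156 bp
Sorted largest to smallest: 156, 80, 26, 8 bp.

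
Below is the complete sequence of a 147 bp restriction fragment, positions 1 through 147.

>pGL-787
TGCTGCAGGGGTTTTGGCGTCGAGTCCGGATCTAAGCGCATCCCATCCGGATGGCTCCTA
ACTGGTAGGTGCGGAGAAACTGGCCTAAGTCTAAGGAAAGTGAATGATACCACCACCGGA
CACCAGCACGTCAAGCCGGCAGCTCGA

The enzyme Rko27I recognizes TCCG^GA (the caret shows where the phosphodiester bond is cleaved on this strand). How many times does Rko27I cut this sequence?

2

TCCGGA occurs starting at positions 25, 46.
Rko27I cuts at 2 sites.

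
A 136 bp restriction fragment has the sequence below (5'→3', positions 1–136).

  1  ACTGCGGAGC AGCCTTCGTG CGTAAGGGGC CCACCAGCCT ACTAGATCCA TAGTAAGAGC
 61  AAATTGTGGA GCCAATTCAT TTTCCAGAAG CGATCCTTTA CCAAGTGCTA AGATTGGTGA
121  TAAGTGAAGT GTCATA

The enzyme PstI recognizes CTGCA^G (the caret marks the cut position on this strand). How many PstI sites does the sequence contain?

No occurrence of CTGCAG is present in the sequence.
PstI does not cut: 0 sites.

0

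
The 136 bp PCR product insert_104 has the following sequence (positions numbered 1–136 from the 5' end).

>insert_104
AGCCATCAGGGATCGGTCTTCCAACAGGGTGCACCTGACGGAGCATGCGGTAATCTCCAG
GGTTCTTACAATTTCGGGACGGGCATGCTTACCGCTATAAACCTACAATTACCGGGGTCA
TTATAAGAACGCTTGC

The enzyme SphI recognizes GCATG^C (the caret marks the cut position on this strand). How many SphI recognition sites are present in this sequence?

2

GCATGC occurs starting at positions 43, 83.
SphI cuts at 2 sites.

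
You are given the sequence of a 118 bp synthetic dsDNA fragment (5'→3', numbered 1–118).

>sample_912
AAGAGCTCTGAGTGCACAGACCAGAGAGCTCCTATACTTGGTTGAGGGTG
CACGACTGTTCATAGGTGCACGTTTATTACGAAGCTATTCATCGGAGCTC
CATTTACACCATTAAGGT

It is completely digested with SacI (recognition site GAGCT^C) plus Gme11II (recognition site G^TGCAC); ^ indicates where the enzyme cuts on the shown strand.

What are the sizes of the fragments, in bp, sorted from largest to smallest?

33, 19, 18, 18, 18, 7, 5 bp

SacI sites (GAGCTC) start at positions 3, 26, 95.
SacI cuts after base 5 of each site (before the last base), so after positions 7, 30, 99.
Gme11II sites (GTGCAC) start at positions 12, 48, 66.
Gme11II cuts after the first base of each site, so after positions 12, 48, 66.
Combined cut positions: 7, 12, 30, 48, 66, 99.
Linear molecule, 6 cuts → 7 fragments:
  1–7 → 7 bp
  8–12 → 5 bp
  13–30 → 18 bp
  31–48 → 18 bp
  49–66 → 18 bp
  67–99 → 33 bp
  100–118 → 19 bp
Sorted largest to smallest: 33, 19, 18, 18, 18, 7, 5 bp.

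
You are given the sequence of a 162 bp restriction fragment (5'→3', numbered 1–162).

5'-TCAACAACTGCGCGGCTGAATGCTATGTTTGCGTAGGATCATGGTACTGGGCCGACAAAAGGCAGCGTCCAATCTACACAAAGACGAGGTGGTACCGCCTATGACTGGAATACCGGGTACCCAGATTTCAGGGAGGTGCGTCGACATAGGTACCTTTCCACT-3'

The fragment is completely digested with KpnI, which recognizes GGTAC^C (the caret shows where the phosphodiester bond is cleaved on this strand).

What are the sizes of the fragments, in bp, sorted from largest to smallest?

KpnI sites (GGTACC) start at positions 91, 116, 149.
KpnI cuts after base 5 of each site (before the last base), so after positions 95, 120, 153.
Linear molecule, 3 cuts → 4 fragments:
  1–95 → 95 bp
  96–120 → 25 bp
  121–153 → 33 bp
  154–162 → 9 bp
Sorted largest to smallest: 95, 33, 25, 9 bp.

95, 33, 25, 9 bp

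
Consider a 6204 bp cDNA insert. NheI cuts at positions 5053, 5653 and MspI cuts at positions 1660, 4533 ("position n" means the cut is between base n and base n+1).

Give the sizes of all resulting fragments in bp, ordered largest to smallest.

Combined cut positions (sorted): 1660, 4533, 5053, 5653.
Linear molecule, 4 cuts → 5 fragments:
  1660 − 0 = 1660 bp
  4533 − 1660 = 2873 bp
  5053 − 4533 = 520 bp
  5653 − 5053 = 600 bp
  6204 − 5653 = 551 bp
Sorted largest to smallest: 2873, 1660, 600, 551, 520 bp.

2873, 1660, 600, 551, 520 bp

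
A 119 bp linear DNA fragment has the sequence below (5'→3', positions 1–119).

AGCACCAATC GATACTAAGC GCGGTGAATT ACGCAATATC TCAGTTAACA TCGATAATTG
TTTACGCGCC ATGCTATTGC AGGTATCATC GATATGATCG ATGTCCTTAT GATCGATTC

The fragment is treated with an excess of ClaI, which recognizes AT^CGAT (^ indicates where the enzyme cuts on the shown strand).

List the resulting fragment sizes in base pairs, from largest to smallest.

42, 38, 15, 9, 9, 6 bp

ClaI sites (ATCGAT) start at positions 8, 50, 88, 97, 112.
ClaI cuts after base 2 of each site, so after positions 9, 51, 89, 98, 113.
Linear molecule, 5 cuts → 6 fragments:
  1–9 → 9 bp
  10–51 → 42 bp
  52–89 → 38 bp
  90–98 → 9 bp
  99–113 → 15 bp
  114–119 → 6 bp
Sorted largest to smallest: 42, 38, 15, 9, 9, 6 bp.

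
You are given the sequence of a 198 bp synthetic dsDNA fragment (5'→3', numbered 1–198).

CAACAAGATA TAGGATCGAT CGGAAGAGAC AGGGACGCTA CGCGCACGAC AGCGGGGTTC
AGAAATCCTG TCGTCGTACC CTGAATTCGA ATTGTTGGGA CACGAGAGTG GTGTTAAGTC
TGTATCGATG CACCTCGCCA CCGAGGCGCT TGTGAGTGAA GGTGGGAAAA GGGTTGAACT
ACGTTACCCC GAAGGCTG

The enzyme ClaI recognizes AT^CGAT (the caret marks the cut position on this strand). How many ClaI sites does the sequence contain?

2

ATCGAT occurs starting at positions 15, 124.
ClaI cuts at 2 sites.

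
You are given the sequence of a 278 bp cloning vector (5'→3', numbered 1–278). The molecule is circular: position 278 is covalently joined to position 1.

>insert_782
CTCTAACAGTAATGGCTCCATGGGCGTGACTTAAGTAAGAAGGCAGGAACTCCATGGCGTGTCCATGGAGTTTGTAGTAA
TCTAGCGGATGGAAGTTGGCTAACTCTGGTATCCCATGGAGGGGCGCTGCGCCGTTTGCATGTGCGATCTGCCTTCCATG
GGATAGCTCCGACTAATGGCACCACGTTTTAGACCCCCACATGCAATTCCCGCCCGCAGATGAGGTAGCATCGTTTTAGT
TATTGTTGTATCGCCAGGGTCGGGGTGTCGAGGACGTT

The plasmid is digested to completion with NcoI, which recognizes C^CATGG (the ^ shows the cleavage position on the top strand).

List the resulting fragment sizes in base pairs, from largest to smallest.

140, 51, 42, 34, 11 bp

NcoI sites (CCATGG) start at positions 18, 52, 63, 114, 156.
NcoI cuts after the first base of each site, so after positions 18, 52, 63, 114, 156.
Circular molecule, 5 cuts → 5 fragments:
  19–52 → 34 bp
  53–63 → 11 bp
  64–114 → 51 bp
  115–156 → 42 bp
  157–278 then 1–18 → 122 + 18 = 140 bp
Sorted largest to smallest: 140, 51, 42, 34, 11 bp.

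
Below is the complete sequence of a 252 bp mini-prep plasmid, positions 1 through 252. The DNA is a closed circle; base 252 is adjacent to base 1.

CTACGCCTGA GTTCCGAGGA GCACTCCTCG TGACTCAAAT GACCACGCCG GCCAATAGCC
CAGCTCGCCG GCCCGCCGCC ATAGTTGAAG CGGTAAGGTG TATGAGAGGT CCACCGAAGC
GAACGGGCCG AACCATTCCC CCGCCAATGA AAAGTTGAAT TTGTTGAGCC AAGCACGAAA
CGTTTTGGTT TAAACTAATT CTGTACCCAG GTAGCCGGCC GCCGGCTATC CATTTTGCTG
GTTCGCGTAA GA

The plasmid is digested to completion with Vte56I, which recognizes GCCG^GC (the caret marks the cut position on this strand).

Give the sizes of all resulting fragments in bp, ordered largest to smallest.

Vte56I sites (GCCGGC) start at positions 47, 67, 214, 221.
Vte56I cuts after base 4 of each site, so after positions 50, 70, 217, 224.
Circular molecule, 4 cuts → 4 fragments:
  51–70 → 20 bp
  71–217 → 147 bp
  218–224 → 7 bp
  225–252 then 1–50 → 28 + 50 = 78 bp
Sorted largest to smallest: 147, 78, 20, 7 bp.

147, 78, 20, 7 bp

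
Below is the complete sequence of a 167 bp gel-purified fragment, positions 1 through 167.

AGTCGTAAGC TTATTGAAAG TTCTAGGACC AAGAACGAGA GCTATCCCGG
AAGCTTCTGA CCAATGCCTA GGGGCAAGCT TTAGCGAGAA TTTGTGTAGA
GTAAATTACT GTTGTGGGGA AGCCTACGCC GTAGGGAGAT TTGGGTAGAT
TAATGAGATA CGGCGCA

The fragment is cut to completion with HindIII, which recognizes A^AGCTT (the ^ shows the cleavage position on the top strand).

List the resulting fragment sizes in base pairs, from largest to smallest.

91, 44, 25, 7 bp

HindIII sites (AAGCTT) start at positions 7, 51, 76.
HindIII cuts after the first base of each site, so after positions 7, 51, 76.
Linear molecule, 3 cuts → 4 fragments:
  1–7 → 7 bp
  8–51 → 44 bp
  52–76 → 25 bp
  77–167 → 91 bp
Sorted largest to smallest: 91, 44, 25, 7 bp.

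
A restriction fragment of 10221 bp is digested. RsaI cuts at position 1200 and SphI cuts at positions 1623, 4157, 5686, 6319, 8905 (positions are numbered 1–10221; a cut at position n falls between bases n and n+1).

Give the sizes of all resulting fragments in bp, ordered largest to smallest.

Combined cut positions (sorted): 1200, 1623, 4157, 5686, 6319, 8905.
Linear molecule, 6 cuts → 7 fragments:
  1200 − 0 = 1200 bp
  1623 − 1200 = 423 bp
  4157 − 1623 = 2534 bp
  5686 − 4157 = 1529 bp
  6319 − 5686 = 633 bp
  8905 − 6319 = 2586 bp
  10221 − 8905 = 1316 bp
Sorted largest to smallest: 2586, 2534, 1529, 1316, 1200, 633, 423 bp.

2586, 2534, 1529, 1316, 1200, 633, 423 bp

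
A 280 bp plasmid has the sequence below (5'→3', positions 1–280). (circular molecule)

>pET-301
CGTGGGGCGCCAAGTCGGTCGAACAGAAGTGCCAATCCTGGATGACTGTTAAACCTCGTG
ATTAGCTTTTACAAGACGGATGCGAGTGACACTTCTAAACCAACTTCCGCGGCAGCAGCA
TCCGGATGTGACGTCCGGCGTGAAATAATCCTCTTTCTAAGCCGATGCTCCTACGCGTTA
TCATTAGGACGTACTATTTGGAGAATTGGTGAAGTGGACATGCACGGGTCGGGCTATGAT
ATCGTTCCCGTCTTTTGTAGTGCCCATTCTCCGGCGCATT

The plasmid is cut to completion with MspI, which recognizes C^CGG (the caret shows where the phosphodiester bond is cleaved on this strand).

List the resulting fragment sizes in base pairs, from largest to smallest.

136, 131, 13 bp

MspI sites (CCGG) start at positions 122, 135, 271.
MspI cuts after the first base of each site, so after positions 122, 135, 271.
Circular molecule, 3 cuts → 3 fragments:
  123–135 → 13 bp
  136–271 → 136 bp
  272–280 then 1–122 → 9 + 122 = 131 bp
Sorted largest to smallest: 136, 131, 13 bp.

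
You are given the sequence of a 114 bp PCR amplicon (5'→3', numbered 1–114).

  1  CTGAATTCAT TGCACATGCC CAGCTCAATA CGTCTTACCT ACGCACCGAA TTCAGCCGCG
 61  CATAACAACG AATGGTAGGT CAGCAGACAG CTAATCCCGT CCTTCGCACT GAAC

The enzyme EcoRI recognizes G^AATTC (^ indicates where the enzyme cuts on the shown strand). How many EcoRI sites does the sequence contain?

2

GAATTC occurs starting at positions 3, 48.
EcoRI cuts at 2 sites.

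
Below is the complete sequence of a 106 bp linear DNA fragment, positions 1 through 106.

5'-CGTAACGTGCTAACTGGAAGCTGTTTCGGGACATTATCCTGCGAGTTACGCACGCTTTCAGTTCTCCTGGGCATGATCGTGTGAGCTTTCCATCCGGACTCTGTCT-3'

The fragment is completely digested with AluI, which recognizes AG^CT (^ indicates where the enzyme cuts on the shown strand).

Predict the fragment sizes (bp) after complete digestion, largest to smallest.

65, 21, 20 bp

AluI sites (AGCT) start at positions 19, 84.
AluI cuts after base 2 of each site, so after positions 20, 85.
Linear molecule, 2 cuts → 3 fragments:
  1–20 → 20 bp
  21–85 → 65 bp
  86–106 → 21 bp
Sorted largest to smallest: 65, 21, 20 bp.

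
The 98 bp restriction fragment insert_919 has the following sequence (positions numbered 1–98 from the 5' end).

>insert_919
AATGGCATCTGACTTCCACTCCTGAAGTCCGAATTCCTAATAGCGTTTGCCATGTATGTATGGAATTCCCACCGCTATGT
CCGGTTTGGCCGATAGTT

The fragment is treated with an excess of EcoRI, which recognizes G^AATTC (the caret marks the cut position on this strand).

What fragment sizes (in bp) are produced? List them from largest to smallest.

35, 32, 31 bp

EcoRI sites (GAATTC) start at positions 31, 63.
EcoRI cuts after the first base of each site, so after positions 31, 63.
Linear molecule, 2 cuts → 3 fragments:
  1–31 → 31 bp
  32–63 → 32 bp
  64–98 → 35 bp
Sorted largest to smallest: 35, 32, 31 bp.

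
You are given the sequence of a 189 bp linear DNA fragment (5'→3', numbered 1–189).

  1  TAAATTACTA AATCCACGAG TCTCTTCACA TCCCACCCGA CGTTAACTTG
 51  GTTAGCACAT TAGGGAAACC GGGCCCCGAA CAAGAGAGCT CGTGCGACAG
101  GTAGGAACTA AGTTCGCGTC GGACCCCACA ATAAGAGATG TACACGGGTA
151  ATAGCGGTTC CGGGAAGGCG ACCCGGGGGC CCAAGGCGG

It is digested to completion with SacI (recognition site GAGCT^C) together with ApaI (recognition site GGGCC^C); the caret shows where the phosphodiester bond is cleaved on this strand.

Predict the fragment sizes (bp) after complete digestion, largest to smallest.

The SacI site (GAGCTC) starts at position 86.
SacI cuts after base 5 of each site (before the last base), so after position 90.
ApaI sites (GGGCCC) start at positions 71, 177.
ApaI cuts after base 5 of each site (before the last base), so after positions 75, 181.
Combined cut positions: 75, 90, 181.
Linear molecule, 3 cuts → 4 fragments:
  1–75 → 75 bp
  76–90 → 15 bp
  91–181 → 91 bp
  182–189 → 8 bp
Sorted largest to smallest: 91, 75, 15, 8 bp.

91, 75, 15, 8 bp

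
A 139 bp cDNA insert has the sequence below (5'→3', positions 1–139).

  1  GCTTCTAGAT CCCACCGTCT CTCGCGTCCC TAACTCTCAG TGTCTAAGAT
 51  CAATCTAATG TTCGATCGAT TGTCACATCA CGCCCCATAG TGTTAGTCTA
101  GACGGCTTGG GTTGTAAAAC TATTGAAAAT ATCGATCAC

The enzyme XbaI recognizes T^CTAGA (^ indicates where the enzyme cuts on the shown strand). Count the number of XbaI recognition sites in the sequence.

2

TCTAGA occurs starting at positions 4, 97.
XbaI cuts at 2 sites.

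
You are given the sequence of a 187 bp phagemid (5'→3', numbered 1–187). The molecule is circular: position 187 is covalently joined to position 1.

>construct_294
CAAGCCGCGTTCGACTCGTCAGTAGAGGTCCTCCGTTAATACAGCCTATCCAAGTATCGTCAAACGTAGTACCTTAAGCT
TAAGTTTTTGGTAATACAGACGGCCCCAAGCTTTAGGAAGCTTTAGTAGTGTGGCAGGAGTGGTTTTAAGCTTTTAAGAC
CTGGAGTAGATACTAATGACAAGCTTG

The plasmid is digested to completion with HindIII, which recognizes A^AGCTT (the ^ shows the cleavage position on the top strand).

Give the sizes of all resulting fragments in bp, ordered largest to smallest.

82, 33, 32, 30, 10 bp

HindIII sites (AAGCTT) start at positions 76, 108, 118, 148, 181.
HindIII cuts after the first base of each site, so after positions 76, 108, 118, 148, 181.
Circular molecule, 5 cuts → 5 fragments:
  77–108 → 32 bp
  109–118 → 10 bp
  119–148 → 30 bp
  149–181 → 33 bp
  182–187 then 1–76 → 6 + 76 = 82 bp
Sorted largest to smallest: 82, 33, 32, 30, 10 bp.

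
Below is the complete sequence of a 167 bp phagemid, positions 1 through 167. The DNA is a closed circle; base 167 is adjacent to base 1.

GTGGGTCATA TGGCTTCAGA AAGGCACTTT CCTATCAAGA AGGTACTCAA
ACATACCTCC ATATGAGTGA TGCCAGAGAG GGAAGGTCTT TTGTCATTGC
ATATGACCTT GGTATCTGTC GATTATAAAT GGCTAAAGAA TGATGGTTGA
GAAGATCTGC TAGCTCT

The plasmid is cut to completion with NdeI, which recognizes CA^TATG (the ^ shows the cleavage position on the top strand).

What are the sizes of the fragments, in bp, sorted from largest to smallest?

NdeI sites (CATATG) start at positions 7, 60, 100.
NdeI cuts after base 2 of each site, so after positions 8, 61, 101.
Circular molecule, 3 cuts → 3 fragments:
  9–61 → 53 bp
  62–101 → 40 bp
  102–167 then 1–8 → 66 + 8 = 74 bp
Sorted largest to smallest: 74, 53, 40 bp.

74, 53, 40 bp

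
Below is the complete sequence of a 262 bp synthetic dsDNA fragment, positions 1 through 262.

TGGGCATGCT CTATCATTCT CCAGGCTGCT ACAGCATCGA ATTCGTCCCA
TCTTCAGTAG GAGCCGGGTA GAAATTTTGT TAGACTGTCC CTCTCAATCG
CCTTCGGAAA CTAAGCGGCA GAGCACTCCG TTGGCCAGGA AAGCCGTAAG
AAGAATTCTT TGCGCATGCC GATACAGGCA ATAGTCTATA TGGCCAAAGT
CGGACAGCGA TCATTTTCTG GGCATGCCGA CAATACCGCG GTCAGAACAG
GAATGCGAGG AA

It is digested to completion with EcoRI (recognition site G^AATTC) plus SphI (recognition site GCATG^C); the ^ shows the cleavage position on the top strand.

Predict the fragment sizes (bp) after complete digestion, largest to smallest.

EcoRI sites (GAATTC) start at positions 39, 153.
EcoRI cuts after the first base of each site, so after positions 39, 153.
SphI sites (GCATGC) start at positions 4, 164, 222.
SphI cuts after base 5 of each site (before the last base), so after positions 8, 168, 226.
Combined cut positions: 8, 39, 153, 168, 226.
Linear molecule, 5 cuts → 6 fragments:
  1–8 → 8 bp
  9–39 → 31 bp
  40–153 → 114 bp
  154–168 → 15 bp
  169–226 → 58 bp
  227–262 → 36 bp
Sorted largest to smallest: 114, 58, 36, 31, 15, 8 bp.

114, 58, 36, 31, 15, 8 bp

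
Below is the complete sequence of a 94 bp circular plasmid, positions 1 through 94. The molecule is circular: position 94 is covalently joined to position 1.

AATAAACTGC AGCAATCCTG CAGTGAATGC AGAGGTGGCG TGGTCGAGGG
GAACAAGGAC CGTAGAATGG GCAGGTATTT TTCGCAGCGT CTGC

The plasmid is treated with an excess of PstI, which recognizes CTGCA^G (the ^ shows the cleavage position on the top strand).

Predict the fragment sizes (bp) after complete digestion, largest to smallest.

83, 11 bp

PstI sites (CTGCAG) start at positions 7, 18.
PstI cuts after base 5 of each site (before the last base), so after positions 11, 22.
Circular molecule, 2 cuts → 2 fragments:
  12–22 → 11 bp
  23–94 then 1–11 → 72 + 11 = 83 bp
Sorted largest to smallest: 83, 11 bp.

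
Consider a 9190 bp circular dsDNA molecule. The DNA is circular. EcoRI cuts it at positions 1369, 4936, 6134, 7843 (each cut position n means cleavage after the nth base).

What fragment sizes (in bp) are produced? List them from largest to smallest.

3567, 2716, 1709, 1198 bp

Circular molecule, 4 cuts → 4 fragments:
  4936 − 1369 = 3567 bp
  6134 − 4936 = 1198 bp
  7843 − 6134 = 1709 bp
  wrap: 9190 − 7843 + 1369 = 2716 bp
Sorted largest to smallest: 3567, 2716, 1709, 1198 bp.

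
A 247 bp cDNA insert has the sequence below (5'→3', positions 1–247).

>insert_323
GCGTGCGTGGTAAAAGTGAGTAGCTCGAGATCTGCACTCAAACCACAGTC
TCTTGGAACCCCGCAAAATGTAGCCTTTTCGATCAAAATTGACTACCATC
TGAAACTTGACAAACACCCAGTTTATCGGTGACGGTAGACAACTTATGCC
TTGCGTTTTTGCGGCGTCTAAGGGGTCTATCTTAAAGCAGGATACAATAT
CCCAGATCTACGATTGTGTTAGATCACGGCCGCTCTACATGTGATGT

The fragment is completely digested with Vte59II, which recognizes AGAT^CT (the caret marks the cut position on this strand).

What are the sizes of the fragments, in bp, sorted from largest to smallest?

Vte59II sites (AGATCT) start at positions 28, 204.
Vte59II cuts after base 4 of each site, so after positions 31, 207.
Linear molecule, 2 cuts → 3 fragments:
  1–31 → 31 bp
  32–207 → 176 bp
  208–247 → 40 bp
Sorted largest to smallest: 176, 40, 31 bp.

176, 40, 31 bp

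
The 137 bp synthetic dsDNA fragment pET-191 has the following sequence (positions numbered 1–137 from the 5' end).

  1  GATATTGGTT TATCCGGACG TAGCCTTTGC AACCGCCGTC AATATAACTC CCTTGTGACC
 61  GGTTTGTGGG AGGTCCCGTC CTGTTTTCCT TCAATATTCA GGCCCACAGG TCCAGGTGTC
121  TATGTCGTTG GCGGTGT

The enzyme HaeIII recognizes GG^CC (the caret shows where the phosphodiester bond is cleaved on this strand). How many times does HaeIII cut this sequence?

GGCC occurs starting at position 101.
HaeIII cuts at 1 site.

1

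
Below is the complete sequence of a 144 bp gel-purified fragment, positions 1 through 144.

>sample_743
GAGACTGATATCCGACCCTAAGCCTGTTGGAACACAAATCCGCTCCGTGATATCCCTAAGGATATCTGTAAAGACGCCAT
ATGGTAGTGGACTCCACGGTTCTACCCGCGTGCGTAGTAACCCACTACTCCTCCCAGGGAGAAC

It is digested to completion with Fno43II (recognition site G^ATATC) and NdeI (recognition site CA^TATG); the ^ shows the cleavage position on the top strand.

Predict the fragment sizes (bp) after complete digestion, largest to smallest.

Fno43II sites (GATATC) start at positions 7, 49, 61.
Fno43II cuts after the first base of each site, so after positions 7, 49, 61.
The NdeI site (CATATG) starts at position 78.
NdeI cuts after base 2 of each site, so after position 79.
Combined cut positions: 7, 49, 61, 79.
Linear molecule, 4 cuts → 5 fragments:
  1–7 → 7 bp
  8–49 → 42 bp
  50–61 → 12 bp
  62–79 → 18 bp
  80–144 → 65 bp
Sorted largest to smallest: 65, 42, 18, 12, 7 bp.

65, 42, 18, 12, 7 bp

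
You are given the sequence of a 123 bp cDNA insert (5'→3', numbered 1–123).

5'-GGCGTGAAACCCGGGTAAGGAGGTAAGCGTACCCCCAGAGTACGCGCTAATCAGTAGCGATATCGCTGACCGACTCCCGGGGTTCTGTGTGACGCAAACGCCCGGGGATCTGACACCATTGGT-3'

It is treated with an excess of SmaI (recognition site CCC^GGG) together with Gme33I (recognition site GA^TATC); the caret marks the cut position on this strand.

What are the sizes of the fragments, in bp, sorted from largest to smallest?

SmaI sites (CCCGGG) start at positions 10, 76, 101.
SmaI cuts after base 3 of each site, so after positions 12, 78, 103.
The Gme33I site (GATATC) starts at position 59.
Gme33I cuts after base 2 of each site, so after position 60.
Combined cut positions: 12, 60, 78, 103.
Linear molecule, 4 cuts → 5 fragments:
  1–12 → 12 bp
  13–60 → 48 bp
  61–78 → 18 bp
  79–103 → 25 bp
  104–123 → 20 bp
Sorted largest to smallest: 48, 25, 20, 18, 12 bp.

48, 25, 20, 18, 12 bp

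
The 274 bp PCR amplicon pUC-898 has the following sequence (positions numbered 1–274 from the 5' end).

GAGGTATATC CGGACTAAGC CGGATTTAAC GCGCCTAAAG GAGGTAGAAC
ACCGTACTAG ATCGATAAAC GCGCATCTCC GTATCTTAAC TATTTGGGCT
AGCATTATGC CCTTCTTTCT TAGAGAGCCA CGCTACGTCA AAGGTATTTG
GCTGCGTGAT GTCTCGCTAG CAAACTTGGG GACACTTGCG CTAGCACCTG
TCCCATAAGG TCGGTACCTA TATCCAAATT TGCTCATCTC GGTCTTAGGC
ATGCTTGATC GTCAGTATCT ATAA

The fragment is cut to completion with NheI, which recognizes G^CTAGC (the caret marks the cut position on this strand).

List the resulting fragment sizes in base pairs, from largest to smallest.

NheI sites (GCTAGC) start at positions 98, 166, 190.
NheI cuts after the first base of each site, so after positions 98, 166, 190.
Linear molecule, 3 cuts → 4 fragments:
  1–98 → 98 bp
  99–166 → 68 bp
  167–190 → 24 bp
  191–274 → 84 bp
Sorted largest to smallest: 98, 84, 68, 24 bp.

98, 84, 68, 24 bp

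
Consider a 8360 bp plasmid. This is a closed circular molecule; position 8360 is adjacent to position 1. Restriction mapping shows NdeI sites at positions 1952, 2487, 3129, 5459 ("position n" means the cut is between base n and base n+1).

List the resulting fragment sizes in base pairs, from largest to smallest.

Circular molecule, 4 cuts → 4 fragments:
  2487 − 1952 = 535 bp
  3129 − 2487 = 642 bp
  5459 − 3129 = 2330 bp
  wrap: 8360 − 5459 + 1952 = 4853 bp
Sorted largest to smallest: 4853, 2330, 642, 535 bp.

4853, 2330, 642, 535 bp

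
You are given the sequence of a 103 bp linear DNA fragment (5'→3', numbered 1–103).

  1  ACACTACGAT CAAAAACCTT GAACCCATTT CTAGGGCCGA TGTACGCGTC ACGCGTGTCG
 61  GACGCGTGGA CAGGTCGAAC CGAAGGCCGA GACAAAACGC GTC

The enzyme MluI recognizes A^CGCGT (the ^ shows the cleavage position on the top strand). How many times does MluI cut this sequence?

ACGCGT occurs starting at positions 44, 51, 62, 97.
MluI cuts at 4 sites.

4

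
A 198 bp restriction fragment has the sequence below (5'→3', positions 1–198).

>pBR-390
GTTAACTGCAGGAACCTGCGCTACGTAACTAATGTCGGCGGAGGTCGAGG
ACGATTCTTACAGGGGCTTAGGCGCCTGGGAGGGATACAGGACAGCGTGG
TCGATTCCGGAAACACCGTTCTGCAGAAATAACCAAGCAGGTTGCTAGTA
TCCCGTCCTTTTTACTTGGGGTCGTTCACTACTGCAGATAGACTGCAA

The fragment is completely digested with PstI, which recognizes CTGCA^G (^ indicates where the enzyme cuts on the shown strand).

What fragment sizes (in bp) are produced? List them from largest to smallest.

115, 61, 12, 10 bp

PstI sites (CTGCAG) start at positions 6, 121, 182.
PstI cuts after base 5 of each site (before the last base), so after positions 10, 125, 186.
Linear molecule, 3 cuts → 4 fragments:
  1–10 → 10 bp
  11–125 → 115 bp
  126–186 → 61 bp
  187–198 → 12 bp
Sorted largest to smallest: 115, 61, 12, 10 bp.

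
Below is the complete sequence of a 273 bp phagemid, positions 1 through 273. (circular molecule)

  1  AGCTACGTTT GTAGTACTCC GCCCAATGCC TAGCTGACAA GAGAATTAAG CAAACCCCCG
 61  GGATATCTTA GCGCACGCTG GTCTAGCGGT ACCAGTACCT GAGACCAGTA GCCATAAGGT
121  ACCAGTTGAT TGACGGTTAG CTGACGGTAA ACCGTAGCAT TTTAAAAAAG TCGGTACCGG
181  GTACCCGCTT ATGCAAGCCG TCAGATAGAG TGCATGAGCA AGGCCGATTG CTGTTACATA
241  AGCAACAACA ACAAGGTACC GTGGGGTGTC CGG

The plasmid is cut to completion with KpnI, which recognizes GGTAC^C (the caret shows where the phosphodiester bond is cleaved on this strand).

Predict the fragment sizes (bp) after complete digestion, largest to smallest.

KpnI sites (GGTACC) start at positions 88, 118, 173, 180, 255.
KpnI cuts after base 5 of each site (before the last base), so after positions 92, 122, 177, 184, 259.
Circular molecule, 5 cuts → 5 fragments:
  93–122 → 30 bp
  123–177 → 55 bp
  178–184 → 7 bp
  185–259 → 75 bp
  260–273 then 1–92 → 14 + 92 = 106 bp
Sorted largest to smallest: 106, 75, 55, 30, 7 bp.

106, 75, 55, 30, 7 bp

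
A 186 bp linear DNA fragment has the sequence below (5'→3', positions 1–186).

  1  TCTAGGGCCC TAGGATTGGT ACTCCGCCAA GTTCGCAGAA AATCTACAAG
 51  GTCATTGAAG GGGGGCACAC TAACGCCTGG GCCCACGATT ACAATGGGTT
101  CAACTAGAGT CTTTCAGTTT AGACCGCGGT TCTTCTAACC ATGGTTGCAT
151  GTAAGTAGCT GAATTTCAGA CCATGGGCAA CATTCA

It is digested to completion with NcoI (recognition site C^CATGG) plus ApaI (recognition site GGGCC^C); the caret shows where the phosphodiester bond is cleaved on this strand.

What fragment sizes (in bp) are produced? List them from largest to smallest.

74, 56, 32, 15, 9 bp

NcoI sites (CCATGG) start at positions 139, 171.
NcoI cuts after the first base of each site, so after positions 139, 171.
ApaI sites (GGGCCC) start at positions 5, 79.
ApaI cuts after base 5 of each site (before the last base), so after positions 9, 83.
Combined cut positions: 9, 83, 139, 171.
Linear molecule, 4 cuts → 5 fragments:
  1–9 → 9 bp
  10–83 → 74 bp
  84–139 → 56 bp
  140–171 → 32 bp
  172–186 → 15 bp
Sorted largest to smallest: 74, 56, 32, 15, 9 bp.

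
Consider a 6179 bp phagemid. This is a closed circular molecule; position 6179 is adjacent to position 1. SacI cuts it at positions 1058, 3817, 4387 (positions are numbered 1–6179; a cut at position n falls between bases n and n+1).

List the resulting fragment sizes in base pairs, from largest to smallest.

Circular molecule, 3 cuts → 3 fragments:
  3817 − 1058 = 2759 bp
  4387 − 3817 = 570 bp
  wrap: 6179 − 4387 + 1058 = 2850 bp
Sorted largest to smallest: 2850, 2759, 570 bp.

2850, 2759, 570 bp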